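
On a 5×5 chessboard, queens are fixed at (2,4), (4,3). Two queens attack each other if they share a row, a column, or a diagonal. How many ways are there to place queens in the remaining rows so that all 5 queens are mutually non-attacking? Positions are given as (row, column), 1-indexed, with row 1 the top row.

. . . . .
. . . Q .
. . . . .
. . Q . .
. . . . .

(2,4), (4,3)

1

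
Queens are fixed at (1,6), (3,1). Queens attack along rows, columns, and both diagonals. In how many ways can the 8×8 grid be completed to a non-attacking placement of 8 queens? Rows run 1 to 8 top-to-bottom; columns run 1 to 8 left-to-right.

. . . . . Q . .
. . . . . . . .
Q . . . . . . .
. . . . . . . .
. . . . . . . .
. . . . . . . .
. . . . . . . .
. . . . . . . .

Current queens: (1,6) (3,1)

Branch on row 2: col 3 → 3; col 4 → 1; col 8 → 0.
Sum: 3 + 1 + 0 = 4.

4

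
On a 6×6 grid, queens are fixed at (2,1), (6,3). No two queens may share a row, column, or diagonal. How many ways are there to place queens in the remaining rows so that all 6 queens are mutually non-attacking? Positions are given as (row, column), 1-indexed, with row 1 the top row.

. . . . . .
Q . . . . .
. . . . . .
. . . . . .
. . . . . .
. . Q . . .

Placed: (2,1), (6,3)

1

Branch on row 1: col 4 → 1; col 5 → 0; col 6 → 0.
Sum: 1 + 0 + 0 = 1.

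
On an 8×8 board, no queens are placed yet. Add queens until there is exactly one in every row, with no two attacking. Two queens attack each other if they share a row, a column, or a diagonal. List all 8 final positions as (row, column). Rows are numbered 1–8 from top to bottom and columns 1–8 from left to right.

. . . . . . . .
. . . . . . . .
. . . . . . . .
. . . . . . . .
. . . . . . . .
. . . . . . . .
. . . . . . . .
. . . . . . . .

Row 1: Safe: 1, 2, 3, 4, 5, 6, 7, 8. Place at column 1.
Row 2: attacked by (1,1)→{1,2}. Safe: 3, 4, 5, 6, 7, 8. Place at column 6.
Row 3: attacked by (1,1)→{1,3}; (2,6)→{5,6,7}. Safe: 2, 4, 8. Place at column 8.
Row 4: attacked by (1,1)→{1,4}; (2,6)→{4,6,8}; (3,8)→{7,8}. Safe: 2, 3, 5. Place at column 3.
Row 5: attacked by (1,1)→{1,5}; (2,6)→{3,6}; (3,8)→{6,8}; (4,3)→{2,3,4}. Safe: 7. Place at column 7.
Row 6: attacked by (1,1)→{1,6}; (2,6)→{2,6}; (3,8)→{5,8}; (4,3)→{1,3,5}; (5,7)→{6,7,8}. Safe: 4. Place at column 4.
Row 7: attacked by (1,1)→{1,7}; (2,6)→{1,6}; (3,8)→{4,8}; (4,3)→{3,6}; (5,7)→{5,7}; (6,4)→{3,4,5}. Safe: 2. Place at column 2.
Row 8: attacked by (1,1)→{1,8}; (2,6)→{6}; (3,8)→{3,8}; (4,3)→{3,7}; (5,7)→{4,7}; (6,4)→{2,4,6}; (7,2)→{1,2,3}. Safe: 5. Place at column 5.
Columns [1, 6, 8, 3, 7, 4, 2, 5], r−c [0, -4, -5, 1, -2, 2, 5, 3], r+c [2, 8, 11, 7, 12, 10, 9, 13] are all distinct, so no two queens attack.

(1,1) (2,6) (3,8) (4,3) (5,7) (6,4) (7,2) (8,5)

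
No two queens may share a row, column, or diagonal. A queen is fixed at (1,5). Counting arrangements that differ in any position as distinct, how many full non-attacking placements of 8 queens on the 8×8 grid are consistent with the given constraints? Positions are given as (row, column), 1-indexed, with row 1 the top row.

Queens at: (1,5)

18

Branch on row 2: col 1 → 3; col 2 → 4; col 3 → 3; col 7 → 6; col 8 → 2.
Sum: 3 + 4 + 3 + 6 + 2 = 18.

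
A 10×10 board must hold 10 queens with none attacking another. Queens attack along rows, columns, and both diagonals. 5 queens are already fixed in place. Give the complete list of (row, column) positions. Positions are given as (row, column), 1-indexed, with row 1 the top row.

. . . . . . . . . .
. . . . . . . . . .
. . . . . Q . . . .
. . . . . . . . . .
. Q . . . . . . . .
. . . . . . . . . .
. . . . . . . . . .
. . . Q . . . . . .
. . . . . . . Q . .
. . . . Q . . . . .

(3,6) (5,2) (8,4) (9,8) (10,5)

Row 1: attacked by (3,6)→{4,6,8}; (5,2)→{2,6}; (8,4)→{4}; (9,8)→{8}; (10,5)→{5}. Safe: 1, 3, 7, 9, 10. Place at column 3.
Row 2: attacked by (1,3)→{2,3,4}; (3,6)→{5,6,7}; (5,2)→{2,5}; (8,4)→{4,10}; (9,8)→{1,8}; (10,5)→{5}. Safe: 9. Place at column 9.
Row 4: attacked by (1,3)→{3,6}; (2,9)→{7,9}; (3,6)→{5,6,7}; (5,2)→{1,2,3}; (8,4)→{4,8}; (9,8)→{3,8}; (10,5)→{5}. Safe: 10. Place at column 10.
Row 6: attacked by (1,3)→{3,8}; (2,9)→{5,9}; (3,6)→{3,6,9}; (4,10)→{8,10}; (5,2)→{1,2,3}; (8,4)→{2,4,6}; (9,8)→{5,8}; (10,5)→{1,5,9}. Safe: 7. Place at column 7.
Row 7: attacked by (1,3)→{3,9}; (2,9)→{4,9}; (3,6)→{2,6,10}; (4,10)→{7,10}; (5,2)→{2,4}; (6,7)→{6,7,8}; (8,4)→{3,4,5}; (9,8)→{6,8,10}; (10,5)→{2,5,8}. Safe: 1. Place at column 1.
Columns [3, 9, 6, 10, 2, 7, 1, 4, 8, 5], r−c [-2, -7, -3, -6, 3, -1, 6, 4, 1, 5], r+c [4, 11, 9, 14, 7, 13, 8, 12, 17, 15] are all distinct, so no two queens attack.

(1,3) (2,9) (3,6) (4,10) (5,2) (6,7) (7,1) (8,4) (9,8) (10,5)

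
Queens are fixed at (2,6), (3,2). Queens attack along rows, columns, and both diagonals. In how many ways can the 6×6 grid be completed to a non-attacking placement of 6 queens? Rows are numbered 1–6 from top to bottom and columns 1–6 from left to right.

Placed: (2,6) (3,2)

Branch on row 1: col 1 → 0; col 3 → 1.
Sum: 0 + 1 = 1.

1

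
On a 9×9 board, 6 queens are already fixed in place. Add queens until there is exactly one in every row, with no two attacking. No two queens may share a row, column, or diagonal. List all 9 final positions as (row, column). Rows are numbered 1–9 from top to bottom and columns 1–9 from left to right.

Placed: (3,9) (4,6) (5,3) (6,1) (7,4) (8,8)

(1,2) (2,7) (3,9) (4,6) (5,3) (6,1) (7,4) (8,8) (9,5)

Row 1: attacked by (3,9)→{7,9}; (4,6)→{3,6,9}; (5,3)→{3,7}; (6,1)→{1,6}; (7,4)→{4}; (8,8)→{1,8}. Safe: 2, 5. Place at column 2.
Row 2: attacked by (1,2)→{1,2,3}; (3,9)→{8,9}; (4,6)→{4,6,8}; (5,3)→{3,6}; (6,1)→{1,5}; (7,4)→{4,9}; (8,8)→{2,8}. Safe: 7. Place at column 7.
Row 9: attacked by (1,2)→{2}; (2,7)→{7}; (3,9)→{3,9}; (4,6)→{1,6}; (5,3)→{3,7}; (6,1)→{1,4}; (7,4)→{2,4,6}; (8,8)→{7,8,9}. Safe: 5. Place at column 5.
Columns [2, 7, 9, 6, 3, 1, 4, 8, 5], r−c [-1, -5, -6, -2, 2, 5, 3, 0, 4], r+c [3, 9, 12, 10, 8, 7, 11, 16, 14] are all distinct, so no two queens attack.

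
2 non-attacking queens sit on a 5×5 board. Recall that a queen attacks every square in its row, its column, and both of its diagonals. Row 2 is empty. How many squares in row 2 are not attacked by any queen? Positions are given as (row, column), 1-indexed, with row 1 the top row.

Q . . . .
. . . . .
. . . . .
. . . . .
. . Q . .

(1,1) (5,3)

2

(1,1) attacks row 2 at column 1 and diagonals 2.
(5,3) attacks row 2 at column 3.
Attacked columns: {1, 2, 3}. Safe: {4, 5}.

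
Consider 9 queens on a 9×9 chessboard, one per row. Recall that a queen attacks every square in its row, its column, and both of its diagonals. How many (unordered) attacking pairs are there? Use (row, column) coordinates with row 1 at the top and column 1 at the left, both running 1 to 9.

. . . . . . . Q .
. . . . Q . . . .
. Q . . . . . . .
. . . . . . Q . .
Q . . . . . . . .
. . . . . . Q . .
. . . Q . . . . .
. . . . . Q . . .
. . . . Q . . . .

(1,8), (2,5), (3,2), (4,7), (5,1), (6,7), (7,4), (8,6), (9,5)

6

Same column: (2,5)–(9,5) (column 5); (4,7)–(6,7) (column 7).
Same diagonal: (2,5)–(4,7) (|2−4| = |5−7| = 2); (4,7)–(7,4) (|4−7| = |7−4| = 3); (5,1)–(9,5) (|5−9| = |1−5| = 4); (8,6)–(9,5) (|8−9| = |6−5| = 1).
Total attacking pairs: 6.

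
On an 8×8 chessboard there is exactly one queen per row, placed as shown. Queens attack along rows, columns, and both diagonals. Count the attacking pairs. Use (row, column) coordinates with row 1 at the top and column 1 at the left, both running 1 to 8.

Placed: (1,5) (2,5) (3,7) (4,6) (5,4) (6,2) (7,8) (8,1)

4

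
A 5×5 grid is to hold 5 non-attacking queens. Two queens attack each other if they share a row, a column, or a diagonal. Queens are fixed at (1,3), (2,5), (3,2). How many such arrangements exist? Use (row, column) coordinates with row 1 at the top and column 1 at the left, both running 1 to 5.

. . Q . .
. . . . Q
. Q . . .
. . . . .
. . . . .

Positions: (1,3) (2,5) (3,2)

Branch on row 4: col 4 → 1.
Sum: 1 = 1.

1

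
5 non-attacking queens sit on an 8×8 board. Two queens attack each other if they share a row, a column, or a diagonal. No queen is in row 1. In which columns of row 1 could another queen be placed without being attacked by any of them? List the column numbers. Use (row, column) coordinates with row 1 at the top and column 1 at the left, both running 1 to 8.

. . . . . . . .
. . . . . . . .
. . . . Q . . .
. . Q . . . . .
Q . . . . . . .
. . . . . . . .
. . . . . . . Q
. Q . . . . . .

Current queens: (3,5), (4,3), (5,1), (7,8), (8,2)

columns 4

(3,5) attacks row 1 at column 5 and diagonals 3, 7.
(4,3) attacks row 1 at column 3 and diagonals 6.
(5,1) attacks row 1 at column 1 and diagonals 5.
(7,8) attacks row 1 at column 8 and diagonals 2.
(8,2) attacks row 1 at column 2.
Attacked columns: {1, 2, 3, 5, 6, 7, 8}. Safe: {4}.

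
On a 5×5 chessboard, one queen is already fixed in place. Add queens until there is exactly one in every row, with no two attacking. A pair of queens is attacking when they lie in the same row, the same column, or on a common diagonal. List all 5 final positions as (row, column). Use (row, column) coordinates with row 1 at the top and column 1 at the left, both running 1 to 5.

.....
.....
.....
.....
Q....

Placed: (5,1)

(1,3) (2,5) (3,2) (4,4) (5,1)

Row 1: attacked by (5,1)→{1,5}. Safe: 2, 3, 4. Place at column 3.
Row 2: attacked by (1,3)→{2,3,4}; (5,1)→{1,4}. Safe: 5. Place at column 5.
Row 3: attacked by (1,3)→{1,3,5}; (2,5)→{4,5}; (5,1)→{1,3}. Safe: 2. Place at column 2.
Row 4: attacked by (1,3)→{3}; (2,5)→{3,5}; (3,2)→{1,2,3}; (5,1)→{1,2}. Safe: 4. Place at column 4.
Columns [3, 5, 2, 4, 1], r−c [-2, -3, 1, 0, 4], r+c [4, 7, 5, 8, 6] are all distinct, so no two queens attack.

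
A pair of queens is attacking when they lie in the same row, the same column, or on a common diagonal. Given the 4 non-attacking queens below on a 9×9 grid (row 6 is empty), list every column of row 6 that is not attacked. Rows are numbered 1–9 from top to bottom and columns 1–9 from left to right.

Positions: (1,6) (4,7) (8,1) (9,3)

columns 2, 4, 8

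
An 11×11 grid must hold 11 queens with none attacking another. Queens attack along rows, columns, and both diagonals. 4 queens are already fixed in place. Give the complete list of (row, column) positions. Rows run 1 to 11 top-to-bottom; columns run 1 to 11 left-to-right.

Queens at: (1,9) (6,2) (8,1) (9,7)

Row 2: attacked by (1,9)→{8,9,10}; (6,2)→{2,6}; (8,1)→{1,7}; (9,7)→{7}. Safe: 3, 4, 5, 11. Place at column 4.
Row 3: attacked by (1,9)→{7,9,11}; (2,4)→{3,4,5}; (6,2)→{2,5}; (8,1)→{1,6}; (9,7)→{1,7}. Safe: 8, 10. Place at column 10.
Row 4: attacked by (1,9)→{6,9}; (2,4)→{2,4,6}; (3,10)→{9,10,11}; (6,2)→{2,4}; (8,1)→{1,5}; (9,7)→{2,7}. Safe: 3, 8. Place at column 3.
Row 5: attacked by (1,9)→{5,9}; (2,4)→{1,4,7}; (3,10)→{8,10}; (4,3)→{2,3,4}; (6,2)→{1,2,3}; (8,1)→{1,4}; (9,7)→{3,7,11}. Safe: 6. Place at column 6.
Row 7: attacked by (1,9)→{3,9}; (2,4)→{4,9}; (3,10)→{6,10}; (4,3)→{3,6}; (5,6)→{4,6,8}; (6,2)→{1,2,3}; (8,1)→{1,2}; (9,7)→{5,7,9}. Safe: 11. Place at column 11.
Row 10: attacked by (1,9)→{9}; (2,4)→{4}; (3,10)→{3,10}; (4,3)→{3,9}; (5,6)→{1,6,11}; (6,2)→{2,6}; (7,11)→{8,11}; (8,1)→{1,3}; (9,7)→{6,7,8}. Safe: 5. Place at column 5.
Row 11: attacked by (1,9)→{9}; (2,4)→{4}; (3,10)→{2,10}; (4,3)→{3,10}; (5,6)→{6}; (6,2)→{2,7}; (7,11)→{7,11}; (8,1)→{1,4}; (9,7)→{5,7,9}; (10,5)→{4,5,6}. Safe: 8. Place at column 8.
Columns [9, 4, 10, 3, 6, 2, 11, 1, 7, 5, 8], r−c [-8, -2, -7, 1, -1, 4, -4, 7, 2, 5, 3], r+c [10, 6, 13, 7, 11, 8, 18, 9, 16, 15, 19] are all distinct, so no two queens attack.

(1,9) (2,4) (3,10) (4,3) (5,6) (6,2) (7,11) (8,1) (9,7) (10,5) (11,8)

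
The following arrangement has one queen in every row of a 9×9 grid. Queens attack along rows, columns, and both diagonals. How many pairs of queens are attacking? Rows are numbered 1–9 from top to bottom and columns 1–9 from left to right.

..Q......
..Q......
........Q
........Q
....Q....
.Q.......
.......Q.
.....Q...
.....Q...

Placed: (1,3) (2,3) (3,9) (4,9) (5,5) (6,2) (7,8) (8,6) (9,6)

5

Same column: (1,3)–(2,3) (column 3); (3,9)–(4,9) (column 9); (8,6)–(9,6) (column 6).
Same diagonal: (2,3)–(7,8) (|2−7| = |3−8| = 5); (7,8)–(9,6) (|7−9| = |8−6| = 2).
Total attacking pairs: 5.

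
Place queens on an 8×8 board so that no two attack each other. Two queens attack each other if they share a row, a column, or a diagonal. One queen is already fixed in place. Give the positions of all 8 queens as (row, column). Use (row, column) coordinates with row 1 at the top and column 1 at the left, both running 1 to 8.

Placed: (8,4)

(1,6) (2,1) (3,5) (4,2) (5,8) (6,3) (7,7) (8,4)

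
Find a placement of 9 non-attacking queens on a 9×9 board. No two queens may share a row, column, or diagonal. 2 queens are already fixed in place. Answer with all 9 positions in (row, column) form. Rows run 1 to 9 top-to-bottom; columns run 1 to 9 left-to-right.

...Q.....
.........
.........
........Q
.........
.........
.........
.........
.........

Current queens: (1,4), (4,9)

(1,4) (2,1) (3,7) (4,9) (5,2) (6,6) (7,8) (8,3) (9,5)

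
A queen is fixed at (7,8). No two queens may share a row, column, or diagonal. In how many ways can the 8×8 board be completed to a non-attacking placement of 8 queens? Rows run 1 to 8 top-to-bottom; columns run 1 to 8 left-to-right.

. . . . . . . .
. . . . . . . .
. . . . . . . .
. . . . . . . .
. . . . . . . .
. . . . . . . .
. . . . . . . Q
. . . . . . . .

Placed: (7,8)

8

Branch on row 1: col 1 → 0; col 3 → 3; col 4 → 1; col 5 → 2; col 6 → 1; col 7 → 1.
Sum: 0 + 3 + 1 + 2 + 1 + 1 = 8.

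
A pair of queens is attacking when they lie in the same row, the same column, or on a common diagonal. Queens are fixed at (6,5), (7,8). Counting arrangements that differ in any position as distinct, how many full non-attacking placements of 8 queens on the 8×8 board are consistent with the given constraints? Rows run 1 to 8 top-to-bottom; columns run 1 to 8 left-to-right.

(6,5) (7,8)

1

Branch on row 1: col 1 → 0; col 3 → 0; col 4 → 0; col 6 → 1; col 7 → 0.
Sum: 0 + 0 + 0 + 1 + 0 = 1.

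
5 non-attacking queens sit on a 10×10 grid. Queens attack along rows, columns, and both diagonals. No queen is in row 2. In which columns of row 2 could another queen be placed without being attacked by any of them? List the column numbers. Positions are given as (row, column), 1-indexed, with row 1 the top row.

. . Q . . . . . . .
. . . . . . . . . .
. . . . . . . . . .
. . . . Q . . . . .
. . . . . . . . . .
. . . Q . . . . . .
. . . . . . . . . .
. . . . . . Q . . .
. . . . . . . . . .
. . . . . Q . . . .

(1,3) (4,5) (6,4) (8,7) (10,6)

(1,3) attacks row 2 at column 3 and diagonals 2, 4.
(4,5) attacks row 2 at column 5 and diagonals 3, 7.
(6,4) attacks row 2 at column 4 and diagonals 8.
(8,7) attacks row 2 at column 7 and diagonals 1.
(10,6) attacks row 2 at column 6.
Attacked columns: {1, 2, 3, 4, 5, 6, 7, 8}. Safe: {9, 10}.

columns 9, 10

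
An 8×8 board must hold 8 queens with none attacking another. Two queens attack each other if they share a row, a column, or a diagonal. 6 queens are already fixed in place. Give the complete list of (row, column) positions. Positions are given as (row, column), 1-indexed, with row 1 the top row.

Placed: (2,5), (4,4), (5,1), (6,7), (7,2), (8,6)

(1,3) (2,5) (3,8) (4,4) (5,1) (6,7) (7,2) (8,6)

Row 1: attacked by (2,5)→{4,5,6}; (4,4)→{1,4,7}; (5,1)→{1,5}; (6,7)→{2,7}; (7,2)→{2,8}; (8,6)→{6}. Safe: 3. Place at column 3.
Row 3: attacked by (1,3)→{1,3,5}; (2,5)→{4,5,6}; (4,4)→{3,4,5}; (5,1)→{1,3}; (6,7)→{4,7}; (7,2)→{2,6}; (8,6)→{1,6}. Safe: 8. Place at column 8.
Columns [3, 5, 8, 4, 1, 7, 2, 6], r−c [-2, -3, -5, 0, 4, -1, 5, 2], r+c [4, 7, 11, 8, 6, 13, 9, 14] are all distinct, so no two queens attack.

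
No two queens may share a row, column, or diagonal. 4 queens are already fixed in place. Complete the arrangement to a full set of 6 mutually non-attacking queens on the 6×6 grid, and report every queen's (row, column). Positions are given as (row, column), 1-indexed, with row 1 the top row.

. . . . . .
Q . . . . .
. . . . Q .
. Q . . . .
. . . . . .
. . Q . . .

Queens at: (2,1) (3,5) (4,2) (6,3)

Row 1: attacked by (2,1)→{1,2}; (3,5)→{3,5}; (4,2)→{2,5}; (6,3)→{3}. Safe: 4, 6. Place at column 4.
Row 5: attacked by (1,4)→{4}; (2,1)→{1,4}; (3,5)→{3,5}; (4,2)→{1,2,3}; (6,3)→{2,3,4}. Safe: 6. Place at column 6.
Columns [4, 1, 5, 2, 6, 3], r−c [-3, 1, -2, 2, -1, 3], r+c [5, 3, 8, 6, 11, 9] are all distinct, so no two queens attack.

(1,4) (2,1) (3,5) (4,2) (5,6) (6,3)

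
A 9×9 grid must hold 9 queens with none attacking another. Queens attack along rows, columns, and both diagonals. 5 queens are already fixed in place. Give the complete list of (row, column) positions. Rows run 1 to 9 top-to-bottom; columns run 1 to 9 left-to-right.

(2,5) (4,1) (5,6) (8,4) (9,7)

(1,9) (2,5) (3,3) (4,1) (5,6) (6,8) (7,2) (8,4) (9,7)

Row 1: attacked by (2,5)→{4,5,6}; (4,1)→{1,4}; (5,6)→{2,6}; (8,4)→{4}; (9,7)→{7}. Safe: 3, 8, 9. Place at column 9.
Row 3: attacked by (1,9)→{7,9}; (2,5)→{4,5,6}; (4,1)→{1,2}; (5,6)→{4,6,8}; (8,4)→{4,9}; (9,7)→{1,7}. Safe: 3. Place at column 3.
Row 6: attacked by (1,9)→{4,9}; (2,5)→{1,5,9}; (3,3)→{3,6}; (4,1)→{1,3}; (5,6)→{5,6,7}; (8,4)→{2,4,6}; (9,7)→{4,7}. Safe: 8. Place at column 8.
Row 7: attacked by (1,9)→{3,9}; (2,5)→{5}; (3,3)→{3,7}; (4,1)→{1,4}; (5,6)→{4,6,8}; (6,8)→{7,8,9}; (8,4)→{3,4,5}; (9,7)→{5,7,9}. Safe: 2. Place at column 2.
Columns [9, 5, 3, 1, 6, 8, 2, 4, 7], r−c [-8, -3, 0, 3, -1, -2, 5, 4, 2], r+c [10, 7, 6, 5, 11, 14, 9, 12, 16] are all distinct, so no two queens attack.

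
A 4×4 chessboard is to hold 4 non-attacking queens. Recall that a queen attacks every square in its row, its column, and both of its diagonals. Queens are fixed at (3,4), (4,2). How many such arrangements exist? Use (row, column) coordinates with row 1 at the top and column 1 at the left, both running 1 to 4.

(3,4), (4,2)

1

Branch on row 1: col 1 → 0; col 3 → 1.
Sum: 0 + 1 = 1.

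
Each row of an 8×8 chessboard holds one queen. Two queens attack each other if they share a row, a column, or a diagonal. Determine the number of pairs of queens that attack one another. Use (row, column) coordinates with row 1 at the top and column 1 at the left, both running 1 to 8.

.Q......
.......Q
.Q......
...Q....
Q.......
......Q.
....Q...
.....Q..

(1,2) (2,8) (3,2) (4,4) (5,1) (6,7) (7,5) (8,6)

3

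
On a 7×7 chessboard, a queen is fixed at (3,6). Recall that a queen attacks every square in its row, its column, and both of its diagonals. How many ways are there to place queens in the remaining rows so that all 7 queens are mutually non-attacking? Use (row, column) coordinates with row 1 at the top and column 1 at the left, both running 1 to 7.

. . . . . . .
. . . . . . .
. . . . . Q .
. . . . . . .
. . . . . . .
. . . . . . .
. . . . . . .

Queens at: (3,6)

6

Branch on row 1: col 1 → 0; col 2 → 1; col 3 → 2; col 5 → 2; col 7 → 1.
Sum: 0 + 1 + 2 + 2 + 1 = 6.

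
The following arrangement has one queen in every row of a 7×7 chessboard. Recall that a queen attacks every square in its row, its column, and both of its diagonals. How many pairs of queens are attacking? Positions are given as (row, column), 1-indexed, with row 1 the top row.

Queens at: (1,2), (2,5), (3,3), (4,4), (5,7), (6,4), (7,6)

2

Same column: (4,4)–(6,4) (column 4).
Same diagonal: (3,3)–(4,4) (|3−4| = |3−4| = 1).
Total attacking pairs: 2.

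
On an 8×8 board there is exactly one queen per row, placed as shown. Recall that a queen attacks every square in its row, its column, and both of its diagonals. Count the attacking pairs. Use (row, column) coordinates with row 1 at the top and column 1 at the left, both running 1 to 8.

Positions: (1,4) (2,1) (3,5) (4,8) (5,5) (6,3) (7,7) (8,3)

3

Same column: (3,5)–(5,5) (column 5); (6,3)–(8,3) (column 3).
Same diagonal: (5,5)–(7,7) (|5−7| = |5−7| = 2).
Total attacking pairs: 3.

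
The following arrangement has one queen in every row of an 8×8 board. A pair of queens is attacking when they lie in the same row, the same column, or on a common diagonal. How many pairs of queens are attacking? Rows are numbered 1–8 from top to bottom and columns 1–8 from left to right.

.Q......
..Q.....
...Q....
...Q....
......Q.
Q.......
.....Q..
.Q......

6

Same column: (1,2)–(8,2) (column 2); (3,4)–(4,4) (column 4).
Same diagonal: (1,2)–(2,3) (|1−2| = |2−3| = 1); (1,2)–(3,4) (|1−3| = |2−4| = 2); (2,3)–(3,4) (|2−3| = |3−4| = 1); (3,4)–(6,1) (|3−6| = |4−1| = 3).
Total attacking pairs: 6.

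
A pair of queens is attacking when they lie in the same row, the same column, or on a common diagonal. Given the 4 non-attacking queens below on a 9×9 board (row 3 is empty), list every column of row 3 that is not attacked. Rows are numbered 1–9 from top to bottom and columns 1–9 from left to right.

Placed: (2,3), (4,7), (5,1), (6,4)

columns 5, 9

(2,3) attacks row 3 at column 3 and diagonals 2, 4.
(4,7) attacks row 3 at column 7 and diagonals 6, 8.
(5,1) attacks row 3 at column 1 and diagonals 3.
(6,4) attacks row 3 at column 4 and diagonals 1, 7.
Attacked columns: {1, 2, 3, 4, 6, 7, 8}. Safe: {5, 9}.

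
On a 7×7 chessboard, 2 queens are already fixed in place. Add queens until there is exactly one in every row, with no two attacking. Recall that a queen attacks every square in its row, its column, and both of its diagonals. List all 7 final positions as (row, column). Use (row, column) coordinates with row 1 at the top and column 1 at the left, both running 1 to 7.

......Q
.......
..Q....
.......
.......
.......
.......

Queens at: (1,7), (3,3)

(1,7) (2,5) (3,3) (4,1) (5,6) (6,4) (7,2)

Row 2: attacked by (1,7)→{6,7}; (3,3)→{2,3,4}. Safe: 1, 5. Place at column 5.
Row 4: attacked by (1,7)→{4,7}; (2,5)→{3,5,7}; (3,3)→{2,3,4}. Safe: 1, 6. Place at column 1.
Row 5: attacked by (1,7)→{3,7}; (2,5)→{2,5}; (3,3)→{1,3,5}; (4,1)→{1,2}. Safe: 4, 6. Place at column 6.
Row 6: attacked by (1,7)→{2,7}; (2,5)→{1,5}; (3,3)→{3,6}; (4,1)→{1,3}; (5,6)→{5,6,7}. Safe: 4. Place at column 4.
Row 7: attacked by (1,7)→{1,7}; (2,5)→{5}; (3,3)→{3,7}; (4,1)→{1,4}; (5,6)→{4,6}; (6,4)→{3,4,5}. Safe: 2. Place at column 2.
Columns [7, 5, 3, 1, 6, 4, 2], r−c [-6, -3, 0, 3, -1, 2, 5], r+c [8, 7, 6, 5, 11, 10, 9] are all distinct, so no two queens attack.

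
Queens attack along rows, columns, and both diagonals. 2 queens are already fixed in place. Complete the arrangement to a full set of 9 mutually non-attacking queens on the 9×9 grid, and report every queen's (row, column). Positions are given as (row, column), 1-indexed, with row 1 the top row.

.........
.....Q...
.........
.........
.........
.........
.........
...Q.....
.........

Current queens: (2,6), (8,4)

(1,8) (2,6) (3,1) (4,3) (5,5) (6,7) (7,9) (8,4) (9,2)

Row 1: attacked by (2,6)→{5,6,7}; (8,4)→{4}. Safe: 1, 2, 3, 8, 9. Place at column 8.
Row 3: attacked by (1,8)→{6,8}; (2,6)→{5,6,7}; (8,4)→{4,9}. Safe: 1, 2, 3. Place at column 1.
Row 4: attacked by (1,8)→{5,8}; (2,6)→{4,6,8}; (3,1)→{1,2}; (8,4)→{4,8}. Safe: 3, 7, 9. Place at column 3.
Row 5: attacked by (1,8)→{4,8}; (2,6)→{3,6,9}; (3,1)→{1,3}; (4,3)→{2,3,4}; (8,4)→{1,4,7}. Safe: 5. Place at column 5.
Row 6: attacked by (1,8)→{3,8}; (2,6)→{2,6}; (3,1)→{1,4}; (4,3)→{1,3,5}; (5,5)→{4,5,6}; (8,4)→{2,4,6}. Safe: 7, 9. Place at column 7.
Row 7: attacked by (1,8)→{2,8}; (2,6)→{1,6}; (3,1)→{1,5}; (4,3)→{3,6}; (5,5)→{3,5,7}; (6,7)→{6,7,8}; (8,4)→{3,4,5}. Safe: 9. Place at column 9.
Row 9: attacked by (1,8)→{8}; (2,6)→{6}; (3,1)→{1,7}; (4,3)→{3,8}; (5,5)→{1,5,9}; (6,7)→{4,7}; (7,9)→{7,9}; (8,4)→{3,4,5}. Safe: 2. Place at column 2.
Columns [8, 6, 1, 3, 5, 7, 9, 4, 2], r−c [-7, -4, 2, 1, 0, -1, -2, 4, 7], r+c [9, 8, 4, 7, 10, 13, 16, 12, 11] are all distinct, so no two queens attack.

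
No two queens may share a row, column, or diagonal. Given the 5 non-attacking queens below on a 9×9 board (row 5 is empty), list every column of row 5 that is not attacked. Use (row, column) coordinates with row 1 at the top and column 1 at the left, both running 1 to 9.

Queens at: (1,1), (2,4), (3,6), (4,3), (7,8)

columns 9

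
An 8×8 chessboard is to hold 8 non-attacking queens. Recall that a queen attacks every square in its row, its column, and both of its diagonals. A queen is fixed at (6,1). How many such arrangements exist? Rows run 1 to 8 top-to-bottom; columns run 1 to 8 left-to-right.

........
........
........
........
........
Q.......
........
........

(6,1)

Branch on row 1: col 2 → 1; col 3 → 4; col 4 → 4; col 5 → 4; col 7 → 3; col 8 → 0.
Sum: 1 + 4 + 4 + 4 + 3 + 0 = 16.

16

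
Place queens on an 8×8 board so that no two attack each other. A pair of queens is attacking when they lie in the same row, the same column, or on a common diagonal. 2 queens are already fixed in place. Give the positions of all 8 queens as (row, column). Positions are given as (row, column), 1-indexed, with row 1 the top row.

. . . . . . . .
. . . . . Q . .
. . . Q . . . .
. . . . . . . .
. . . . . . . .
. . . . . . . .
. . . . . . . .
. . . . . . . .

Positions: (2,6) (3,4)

(1,3) (2,6) (3,4) (4,1) (5,8) (6,5) (7,7) (8,2)

Row 1: attacked by (2,6)→{5,6,7}; (3,4)→{2,4,6}. Safe: 1, 3, 8. Place at column 3.
Row 4: attacked by (1,3)→{3,6}; (2,6)→{4,6,8}; (3,4)→{3,4,5}. Safe: 1, 2, 7. Place at column 1.
Row 5: attacked by (1,3)→{3,7}; (2,6)→{3,6}; (3,4)→{2,4,6}; (4,1)→{1,2}. Safe: 5, 8. Place at column 8.
Row 6: attacked by (1,3)→{3,8}; (2,6)→{2,6}; (3,4)→{1,4,7}; (4,1)→{1,3}; (5,8)→{7,8}. Safe: 5. Place at column 5.
Row 7: attacked by (1,3)→{3}; (2,6)→{1,6}; (3,4)→{4,8}; (4,1)→{1,4}; (5,8)→{6,8}; (6,5)→{4,5,6}. Safe: 2, 7. Place at column 7.
Row 8: attacked by (1,3)→{3}; (2,6)→{6}; (3,4)→{4}; (4,1)→{1,5}; (5,8)→{5,8}; (6,5)→{3,5,7}; (7,7)→{6,7,8}. Safe: 2. Place at column 2.
Columns [3, 6, 4, 1, 8, 5, 7, 2], r−c [-2, -4, -1, 3, -3, 1, 0, 6], r+c [4, 8, 7, 5, 13, 11, 14, 10] are all distinct, so no two queens attack.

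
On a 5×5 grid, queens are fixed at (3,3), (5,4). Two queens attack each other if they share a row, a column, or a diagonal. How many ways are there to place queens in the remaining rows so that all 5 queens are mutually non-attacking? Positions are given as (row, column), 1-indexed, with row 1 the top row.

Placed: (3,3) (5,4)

1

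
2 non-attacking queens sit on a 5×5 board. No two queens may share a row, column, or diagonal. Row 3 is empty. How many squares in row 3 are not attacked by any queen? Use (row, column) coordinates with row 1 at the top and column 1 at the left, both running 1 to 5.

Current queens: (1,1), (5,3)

(1,1) attacks row 3 at column 1 and diagonals 3.
(5,3) attacks row 3 at column 3 and diagonals 1, 5.
Attacked columns: {1, 3, 5}. Safe: {2, 4}.

2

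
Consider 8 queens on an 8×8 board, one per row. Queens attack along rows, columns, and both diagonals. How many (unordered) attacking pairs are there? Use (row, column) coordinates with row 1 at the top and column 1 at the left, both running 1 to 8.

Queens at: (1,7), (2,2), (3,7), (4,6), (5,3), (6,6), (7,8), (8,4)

Same column: (1,7)–(3,7) (column 7); (4,6)–(6,6) (column 6).
Same diagonal: (1,7)–(5,3) (|1−5| = |7−3| = 4); (2,2)–(6,6) (|2−6| = |2−6| = 4); (3,7)–(4,6) (|3−4| = |7−6| = 1); (6,6)–(8,4) (|6−8| = |6−4| = 2).
Total attacking pairs: 6.

6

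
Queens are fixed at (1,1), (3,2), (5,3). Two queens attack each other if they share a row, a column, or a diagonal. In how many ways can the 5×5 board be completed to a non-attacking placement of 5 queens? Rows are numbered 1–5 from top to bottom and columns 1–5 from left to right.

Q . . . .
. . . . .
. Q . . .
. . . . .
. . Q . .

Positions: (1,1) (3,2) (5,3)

1

Branch on row 2: col 4 → 1; col 5 → 0.
Sum: 1 + 0 = 1.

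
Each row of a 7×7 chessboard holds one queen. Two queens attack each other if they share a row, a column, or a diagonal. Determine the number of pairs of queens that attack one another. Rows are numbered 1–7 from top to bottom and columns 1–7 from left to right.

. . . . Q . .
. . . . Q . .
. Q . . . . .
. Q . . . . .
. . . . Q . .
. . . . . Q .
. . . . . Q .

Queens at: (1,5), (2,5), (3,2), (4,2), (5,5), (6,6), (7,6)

8

Same column: (1,5)–(2,5) (column 5); (1,5)–(5,5) (column 5); (2,5)–(5,5) (column 5); (3,2)–(4,2) (column 2); (6,6)–(7,6) (column 6).
Same diagonal: (1,5)–(4,2) (|1−4| = |5−2| = 3); (3,2)–(7,6) (|3−7| = |2−6| = 4); (5,5)–(6,6) (|5−6| = |5−6| = 1).
Total attacking pairs: 8.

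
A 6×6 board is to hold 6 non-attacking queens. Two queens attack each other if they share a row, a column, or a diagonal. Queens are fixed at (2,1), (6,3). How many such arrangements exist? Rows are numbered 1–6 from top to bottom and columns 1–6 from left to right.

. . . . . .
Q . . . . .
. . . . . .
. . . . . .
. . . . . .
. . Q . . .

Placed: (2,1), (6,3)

1

Branch on row 1: col 4 → 1; col 5 → 0; col 6 → 0.
Sum: 1 + 0 + 0 = 1.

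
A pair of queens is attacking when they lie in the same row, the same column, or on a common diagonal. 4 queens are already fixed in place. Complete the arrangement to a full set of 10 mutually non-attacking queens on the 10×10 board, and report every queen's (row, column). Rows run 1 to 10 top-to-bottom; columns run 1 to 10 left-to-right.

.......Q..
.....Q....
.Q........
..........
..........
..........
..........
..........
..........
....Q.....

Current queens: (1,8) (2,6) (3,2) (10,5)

(1,8) (2,6) (3,2) (4,9) (5,1) (6,4) (7,7) (8,10) (9,3) (10,5)

Row 4: attacked by (1,8)→{5,8}; (2,6)→{4,6,8}; (3,2)→{1,2,3}; (10,5)→{5}. Safe: 7, 9, 10. Place at column 9.
Row 5: attacked by (1,8)→{4,8}; (2,6)→{3,6,9}; (3,2)→{2,4}; (4,9)→{8,9,10}; (10,5)→{5,10}. Safe: 1, 7. Place at column 1.
Row 6: attacked by (1,8)→{3,8}; (2,6)→{2,6,10}; (3,2)→{2,5}; (4,9)→{7,9}; (5,1)→{1,2}; (10,5)→{1,5,9}. Safe: 4. Place at column 4.
Row 7: attacked by (1,8)→{2,8}; (2,6)→{1,6}; (3,2)→{2,6}; (4,9)→{6,9}; (5,1)→{1,3}; (6,4)→{3,4,5}; (10,5)→{2,5,8}. Safe: 7, 10. Place at column 7.
Row 8: attacked by (1,8)→{1,8}; (2,6)→{6}; (3,2)→{2,7}; (4,9)→{5,9}; (5,1)→{1,4}; (6,4)→{2,4,6}; (7,7)→{6,7,8}; (10,5)→{3,5,7}. Safe: 10. Place at column 10.
Row 9: attacked by (1,8)→{8}; (2,6)→{6}; (3,2)→{2,8}; (4,9)→{4,9}; (5,1)→{1,5}; (6,4)→{1,4,7}; (7,7)→{5,7,9}; (8,10)→{9,10}; (10,5)→{4,5,6}. Safe: 3. Place at column 3.
Columns [8, 6, 2, 9, 1, 4, 7, 10, 3, 5], r−c [-7, -4, 1, -5, 4, 2, 0, -2, 6, 5], r+c [9, 8, 5, 13, 6, 10, 14, 18, 12, 15] are all distinct, so no two queens attack.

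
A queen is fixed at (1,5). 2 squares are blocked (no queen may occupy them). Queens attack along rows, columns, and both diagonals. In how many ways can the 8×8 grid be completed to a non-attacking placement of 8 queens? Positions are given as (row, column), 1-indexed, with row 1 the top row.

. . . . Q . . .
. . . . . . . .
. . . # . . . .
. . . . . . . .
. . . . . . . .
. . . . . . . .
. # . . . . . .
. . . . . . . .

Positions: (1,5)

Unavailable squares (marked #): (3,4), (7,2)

11

Branch on row 2: col 1 → 1; col 2 → 2; col 3 → 3; col 7 → 5; col 8 → 0.
Sum: 1 + 2 + 3 + 5 + 0 = 11.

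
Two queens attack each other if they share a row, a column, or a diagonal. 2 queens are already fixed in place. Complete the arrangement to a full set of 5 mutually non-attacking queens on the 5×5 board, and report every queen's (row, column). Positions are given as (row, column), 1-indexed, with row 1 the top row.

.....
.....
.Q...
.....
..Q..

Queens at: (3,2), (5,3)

(1,1) (2,4) (3,2) (4,5) (5,3)

Row 1: attacked by (3,2)→{2,4}; (5,3)→{3}. Safe: 1, 5. Place at column 1.
Row 2: attacked by (1,1)→{1,2}; (3,2)→{1,2,3}; (5,3)→{3}. Safe: 4, 5. Place at column 4.
Row 4: attacked by (1,1)→{1,4}; (2,4)→{2,4}; (3,2)→{1,2,3}; (5,3)→{2,3,4}. Safe: 5. Place at column 5.
Columns [1, 4, 2, 5, 3], r−c [0, -2, 1, -1, 2], r+c [2, 6, 5, 9, 8] are all distinct, so no two queens attack.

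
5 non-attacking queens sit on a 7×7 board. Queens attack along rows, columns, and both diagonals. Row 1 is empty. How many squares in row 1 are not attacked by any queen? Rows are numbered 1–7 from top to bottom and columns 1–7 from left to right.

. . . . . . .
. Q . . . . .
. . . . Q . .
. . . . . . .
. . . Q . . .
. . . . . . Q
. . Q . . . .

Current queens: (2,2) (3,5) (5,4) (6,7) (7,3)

(2,2) attacks row 1 at column 2 and diagonals 1, 3.
(3,5) attacks row 1 at column 5 and diagonals 3, 7.
(5,4) attacks row 1 at column 4.
(6,7) attacks row 1 at column 7 and diagonals 2.
(7,3) attacks row 1 at column 3.
Attacked columns: {1, 2, 3, 4, 5, 7}. Safe: {6}.

1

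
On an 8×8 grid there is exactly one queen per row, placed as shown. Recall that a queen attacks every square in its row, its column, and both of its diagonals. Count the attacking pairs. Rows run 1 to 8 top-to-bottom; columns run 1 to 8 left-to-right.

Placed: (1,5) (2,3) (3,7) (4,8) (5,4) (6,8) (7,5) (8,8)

Same column: (1,5)–(7,5) (column 5); (4,8)–(6,8) (column 8); (4,8)–(8,8) (column 8); (6,8)–(8,8) (column 8).
Same diagonal: (1,5)–(3,7) (|1−3| = |5−7| = 2); (1,5)–(4,8) (|1−4| = |5−8| = 3); (3,7)–(4,8) (|3−4| = |7−8| = 1); (4,8)–(7,5) (|4−7| = |8−5| = 3).
Total attacking pairs: 8.

8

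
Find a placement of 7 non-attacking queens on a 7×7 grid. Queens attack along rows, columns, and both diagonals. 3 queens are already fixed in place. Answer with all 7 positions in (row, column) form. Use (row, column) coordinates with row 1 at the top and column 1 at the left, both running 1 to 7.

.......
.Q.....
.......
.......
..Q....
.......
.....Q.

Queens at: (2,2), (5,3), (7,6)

(1,4) (2,2) (3,7) (4,5) (5,3) (6,1) (7,6)

Row 1: attacked by (2,2)→{1,2,3}; (5,3)→{3,7}; (7,6)→{6}. Safe: 4, 5. Place at column 4.
Row 3: attacked by (1,4)→{2,4,6}; (2,2)→{1,2,3}; (5,3)→{1,3,5}; (7,6)→{2,6}. Safe: 7. Place at column 7.
Row 4: attacked by (1,4)→{1,4,7}; (2,2)→{2,4}; (3,7)→{6,7}; (5,3)→{2,3,4}; (7,6)→{3,6}. Safe: 5. Place at column 5.
Row 6: attacked by (1,4)→{4}; (2,2)→{2,6}; (3,7)→{4,7}; (4,5)→{3,5,7}; (5,3)→{2,3,4}; (7,6)→{5,6,7}. Safe: 1. Place at column 1.
Columns [4, 2, 7, 5, 3, 1, 6], r−c [-3, 0, -4, -1, 2, 5, 1], r+c [5, 4, 10, 9, 8, 7, 13] are all distinct, so no two queens attack.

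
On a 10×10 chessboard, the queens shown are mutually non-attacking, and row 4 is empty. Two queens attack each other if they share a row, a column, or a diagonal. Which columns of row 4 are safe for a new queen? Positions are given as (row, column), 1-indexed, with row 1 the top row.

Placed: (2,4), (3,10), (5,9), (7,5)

(2,4) attacks row 4 at column 4 and diagonals 2, 6.
(3,10) attacks row 4 at column 10 and diagonals 9.
(5,9) attacks row 4 at column 9 and diagonals 8, 10.
(7,5) attacks row 4 at column 5 and diagonals 2, 8.
Attacked columns: {2, 4, 5, 6, 8, 9, 10}. Safe: {1, 3, 7}.

columns 1, 3, 7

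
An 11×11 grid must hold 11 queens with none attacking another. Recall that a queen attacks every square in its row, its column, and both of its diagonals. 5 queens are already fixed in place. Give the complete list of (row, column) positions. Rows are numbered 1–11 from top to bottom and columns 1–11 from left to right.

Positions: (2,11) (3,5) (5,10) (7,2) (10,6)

(1,1) (2,11) (3,5) (4,7) (5,10) (6,4) (7,2) (8,9) (9,3) (10,6) (11,8)

Row 1: attacked by (2,11)→{10,11}; (3,5)→{3,5,7}; (5,10)→{6,10}; (7,2)→{2,8}; (10,6)→{6}. Safe: 1, 4, 9. Place at column 1.
Row 4: attacked by (1,1)→{1,4}; (2,11)→{9,11}; (3,5)→{4,5,6}; (5,10)→{9,10,11}; (7,2)→{2,5}; (10,6)→{6}. Safe: 3, 7, 8. Place at column 7.
Row 6: attacked by (1,1)→{1,6}; (2,11)→{7,11}; (3,5)→{2,5,8}; (4,7)→{5,7,9}; (5,10)→{9,10,11}; (7,2)→{1,2,3}; (10,6)→{2,6,10}. Safe: 4. Place at column 4.
Row 8: attacked by (1,1)→{1,8}; (2,11)→{5,11}; (3,5)→{5,10}; (4,7)→{3,7,11}; (5,10)→{7,10}; (6,4)→{2,4,6}; (7,2)→{1,2,3}; (10,6)→{4,6,8}. Safe: 9. Place at column 9.
Row 9: attacked by (1,1)→{1,9}; (2,11)→{4,11}; (3,5)→{5,11}; (4,7)→{2,7}; (5,10)→{6,10}; (6,4)→{1,4,7}; (7,2)→{2,4}; (8,9)→{8,9,10}; (10,6)→{5,6,7}. Safe: 3. Place at column 3.
Row 11: attacked by (1,1)→{1,11}; (2,11)→{2,11}; (3,5)→{5}; (4,7)→{7}; (5,10)→{4,10}; (6,4)→{4,9}; (7,2)→{2,6}; (8,9)→{6,9}; (9,3)→{1,3,5}; (10,6)→{5,6,7}. Safe: 8. Place at column 8.
Columns [1, 11, 5, 7, 10, 4, 2, 9, 3, 6, 8], r−c [0, -9, -2, -3, -5, 2, 5, -1, 6, 4, 3], r+c [2, 13, 8, 11, 15, 10, 9, 17, 12, 16, 19] are all distinct, so no two queens attack.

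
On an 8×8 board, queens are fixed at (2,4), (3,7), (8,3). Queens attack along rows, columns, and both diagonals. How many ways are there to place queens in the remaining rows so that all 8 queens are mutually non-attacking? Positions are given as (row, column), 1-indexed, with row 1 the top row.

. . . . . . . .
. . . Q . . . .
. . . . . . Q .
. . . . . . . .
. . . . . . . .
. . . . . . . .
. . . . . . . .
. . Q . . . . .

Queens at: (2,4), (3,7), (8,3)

Branch on row 1: col 1 → 0; col 2 → 0; col 6 → 1; col 8 → 0.
Sum: 0 + 0 + 1 + 0 = 1.

1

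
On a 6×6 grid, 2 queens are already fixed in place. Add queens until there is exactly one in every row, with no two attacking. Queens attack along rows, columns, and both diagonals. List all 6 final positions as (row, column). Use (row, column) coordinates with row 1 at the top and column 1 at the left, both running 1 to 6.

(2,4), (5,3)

(1,2) (2,4) (3,6) (4,1) (5,3) (6,5)

Row 1: attacked by (2,4)→{3,4,5}; (5,3)→{3}. Safe: 1, 2, 6. Place at column 2.
Row 3: attacked by (1,2)→{2,4}; (2,4)→{3,4,5}; (5,3)→{1,3,5}. Safe: 6. Place at column 6.
Row 4: attacked by (1,2)→{2,5}; (2,4)→{2,4,6}; (3,6)→{5,6}; (5,3)→{2,3,4}. Safe: 1. Place at column 1.
Row 6: attacked by (1,2)→{2}; (2,4)→{4}; (3,6)→{3,6}; (4,1)→{1,3}; (5,3)→{2,3,4}. Safe: 5. Place at column 5.
Columns [2, 4, 6, 1, 3, 5], r−c [-1, -2, -3, 3, 2, 1], r+c [3, 6, 9, 5, 8, 11] are all distinct, so no two queens attack.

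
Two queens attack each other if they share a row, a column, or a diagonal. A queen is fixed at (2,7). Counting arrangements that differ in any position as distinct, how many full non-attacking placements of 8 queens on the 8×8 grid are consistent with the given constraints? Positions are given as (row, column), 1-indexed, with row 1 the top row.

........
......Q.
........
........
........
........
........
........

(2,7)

Branch on row 1: col 1 → 2; col 2 → 2; col 3 → 2; col 4 → 4; col 5 → 6.
Sum: 2 + 2 + 2 + 4 + 6 = 16.

16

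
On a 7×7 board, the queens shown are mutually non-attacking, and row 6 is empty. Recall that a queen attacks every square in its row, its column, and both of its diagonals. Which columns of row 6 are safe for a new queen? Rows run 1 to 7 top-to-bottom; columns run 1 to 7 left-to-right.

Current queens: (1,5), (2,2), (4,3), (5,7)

columns 4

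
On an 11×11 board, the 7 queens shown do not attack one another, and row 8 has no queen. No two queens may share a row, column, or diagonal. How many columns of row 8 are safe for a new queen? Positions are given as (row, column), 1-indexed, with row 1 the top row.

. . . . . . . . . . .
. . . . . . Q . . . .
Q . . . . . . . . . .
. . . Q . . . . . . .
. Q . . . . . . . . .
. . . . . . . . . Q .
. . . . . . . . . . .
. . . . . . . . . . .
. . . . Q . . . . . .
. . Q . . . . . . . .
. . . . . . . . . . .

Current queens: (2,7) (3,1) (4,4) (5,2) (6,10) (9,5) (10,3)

2

(2,7) attacks row 8 at column 7 and diagonals 1.
(3,1) attacks row 8 at column 1 and diagonals 6.
(4,4) attacks row 8 at column 4 and diagonals 8.
(5,2) attacks row 8 at column 2 and diagonals 5.
(6,10) attacks row 8 at column 10 and diagonals 8.
(9,5) attacks row 8 at column 5 and diagonals 4, 6.
(10,3) attacks row 8 at column 3 and diagonals 1, 5.
Attacked columns: {1, 2, 3, 4, 5, 6, 7, 8, 10}. Safe: {9, 11}.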